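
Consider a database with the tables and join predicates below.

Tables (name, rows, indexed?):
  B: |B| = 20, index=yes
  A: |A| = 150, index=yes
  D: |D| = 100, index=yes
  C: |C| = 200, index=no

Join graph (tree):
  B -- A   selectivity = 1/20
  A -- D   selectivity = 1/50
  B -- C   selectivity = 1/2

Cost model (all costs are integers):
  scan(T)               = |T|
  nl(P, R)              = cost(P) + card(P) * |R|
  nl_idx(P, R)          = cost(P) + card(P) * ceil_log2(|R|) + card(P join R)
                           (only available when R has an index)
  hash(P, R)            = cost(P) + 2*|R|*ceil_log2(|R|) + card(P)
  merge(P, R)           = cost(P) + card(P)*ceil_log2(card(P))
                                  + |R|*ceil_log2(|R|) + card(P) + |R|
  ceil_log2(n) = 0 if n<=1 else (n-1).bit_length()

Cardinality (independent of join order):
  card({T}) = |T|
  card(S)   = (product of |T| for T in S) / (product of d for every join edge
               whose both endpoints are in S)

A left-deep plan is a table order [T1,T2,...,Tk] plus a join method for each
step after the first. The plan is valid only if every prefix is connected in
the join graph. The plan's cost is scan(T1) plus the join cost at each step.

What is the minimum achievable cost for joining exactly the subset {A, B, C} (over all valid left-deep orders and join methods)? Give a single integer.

Selinger DP over subsets of {A,B,C}:
  {B}: scan cost=20, card=20
  {A}: scan cost=150, card=150
  {C}: scan cost=200, card=200
  {AB}: card=150; try (A,nl_idx)→330, (B,hash)→500, (B,nl_idx)→1050, (A,merge)→1490, (B,merge)→1620, (A,hash)→2440 …(+2); best=330 via (A,nl_idx)
  {BC}: card=2000; try (B,hash)→600, (C,merge)→1940, (B,merge)→2120, (B,nl_idx)→3200, (C,hash)→3240, (C,nl)→4020 …(+1); best=600 via (B,hash)
  {ABC}: card=15000; try (C,merge)→3480, (C,hash)→3680, (A,hash)→5000, (A,merge)→25950, (C,nl)→30330, (A,nl_idx)→31600 …(+1); best=3480 via (C,merge)

3480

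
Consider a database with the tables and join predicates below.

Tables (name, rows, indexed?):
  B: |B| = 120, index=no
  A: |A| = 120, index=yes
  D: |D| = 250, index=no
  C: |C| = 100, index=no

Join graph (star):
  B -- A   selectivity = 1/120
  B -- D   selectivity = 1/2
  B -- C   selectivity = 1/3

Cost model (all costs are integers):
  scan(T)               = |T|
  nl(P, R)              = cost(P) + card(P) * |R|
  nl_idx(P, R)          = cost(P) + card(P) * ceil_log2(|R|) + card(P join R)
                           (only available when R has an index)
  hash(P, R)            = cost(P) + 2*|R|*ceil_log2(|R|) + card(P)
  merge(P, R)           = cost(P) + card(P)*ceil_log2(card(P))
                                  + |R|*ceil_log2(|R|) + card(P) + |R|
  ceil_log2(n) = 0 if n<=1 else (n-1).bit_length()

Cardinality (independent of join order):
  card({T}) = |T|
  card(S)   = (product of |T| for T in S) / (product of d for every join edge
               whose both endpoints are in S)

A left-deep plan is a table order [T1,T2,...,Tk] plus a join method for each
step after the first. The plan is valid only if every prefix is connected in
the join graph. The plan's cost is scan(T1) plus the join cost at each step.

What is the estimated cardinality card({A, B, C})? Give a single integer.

4000

Tables in S: A(120), B(120), C(100)
Edges inside S: B-A(d=120), B-C(d=3)
numerator = 120 * 120 * 100 = 1440000
denominator = 120 * 3 = 360
card(S) = 1440000 / 360 = 4000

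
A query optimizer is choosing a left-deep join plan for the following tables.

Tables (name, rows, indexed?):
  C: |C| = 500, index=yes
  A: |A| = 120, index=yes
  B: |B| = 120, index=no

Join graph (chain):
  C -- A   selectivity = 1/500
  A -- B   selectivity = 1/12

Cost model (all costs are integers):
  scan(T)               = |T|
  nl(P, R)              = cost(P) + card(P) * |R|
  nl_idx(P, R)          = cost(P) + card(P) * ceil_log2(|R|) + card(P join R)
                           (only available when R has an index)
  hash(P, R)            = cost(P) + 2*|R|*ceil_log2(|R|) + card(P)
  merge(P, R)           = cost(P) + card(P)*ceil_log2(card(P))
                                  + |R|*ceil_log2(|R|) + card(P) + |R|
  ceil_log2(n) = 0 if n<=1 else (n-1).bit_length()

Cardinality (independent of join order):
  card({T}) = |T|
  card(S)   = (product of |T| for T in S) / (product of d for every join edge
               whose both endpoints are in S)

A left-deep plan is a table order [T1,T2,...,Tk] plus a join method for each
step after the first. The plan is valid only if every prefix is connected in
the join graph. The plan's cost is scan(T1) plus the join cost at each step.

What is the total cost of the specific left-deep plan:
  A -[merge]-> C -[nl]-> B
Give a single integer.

20480

step 1: scan A: cost=120, card=120
step 2: join C via merge
    card(P join C) = 120*500/(500) = 120
    cost = 120 + 120*7 + 500*9 + 120 + 500 = 6080
step 3: join B via nl
    card(P join B) = 120*120/(12) = 1200
    cost = 6080 + 120*120 = 20480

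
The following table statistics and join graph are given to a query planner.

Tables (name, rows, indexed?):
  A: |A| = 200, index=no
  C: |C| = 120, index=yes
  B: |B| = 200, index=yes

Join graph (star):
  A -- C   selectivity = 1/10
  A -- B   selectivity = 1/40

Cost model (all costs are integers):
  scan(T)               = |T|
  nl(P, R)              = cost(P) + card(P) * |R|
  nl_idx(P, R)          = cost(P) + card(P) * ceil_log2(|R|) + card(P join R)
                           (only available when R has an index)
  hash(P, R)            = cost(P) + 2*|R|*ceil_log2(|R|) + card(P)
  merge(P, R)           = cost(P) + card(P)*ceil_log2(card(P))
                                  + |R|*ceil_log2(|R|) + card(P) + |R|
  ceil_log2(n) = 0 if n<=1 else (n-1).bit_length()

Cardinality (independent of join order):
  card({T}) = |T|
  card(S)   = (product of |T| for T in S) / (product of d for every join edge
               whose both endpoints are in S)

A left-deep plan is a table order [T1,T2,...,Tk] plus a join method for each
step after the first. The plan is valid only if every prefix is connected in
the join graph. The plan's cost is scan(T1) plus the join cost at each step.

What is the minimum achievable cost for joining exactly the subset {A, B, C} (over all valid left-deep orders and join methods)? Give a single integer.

5480

Selinger DP over subsets of {A,B,C}:
  {A}: scan cost=200, card=200
  {C}: scan cost=120, card=120
  {B}: scan cost=200, card=200
  {AC}: card=2400; try (C,hash)→2080, (A,merge)→2880, (C,merge)→2960, (A,hash)→3440, (C,nl_idx)→4000, (A,nl)→24120 …(+1); best=2080 via (C,hash)
  {AB}: card=1000; try (B,nl_idx)→2800, (B,hash)→3600, (A,hash)→3600, (B,merge)→3800, (A,merge)→3800, (B,nl)→40200 …(+1); best=2800 via (B,nl_idx)
  {ABC}: card=12000; try (C,hash)→5480, (B,hash)→7680, (C,merge)→14760, (C,nl_idx)→21800, (B,nl_idx)→33280, (B,merge)→35080 …(+2); best=5480 via (C,hash)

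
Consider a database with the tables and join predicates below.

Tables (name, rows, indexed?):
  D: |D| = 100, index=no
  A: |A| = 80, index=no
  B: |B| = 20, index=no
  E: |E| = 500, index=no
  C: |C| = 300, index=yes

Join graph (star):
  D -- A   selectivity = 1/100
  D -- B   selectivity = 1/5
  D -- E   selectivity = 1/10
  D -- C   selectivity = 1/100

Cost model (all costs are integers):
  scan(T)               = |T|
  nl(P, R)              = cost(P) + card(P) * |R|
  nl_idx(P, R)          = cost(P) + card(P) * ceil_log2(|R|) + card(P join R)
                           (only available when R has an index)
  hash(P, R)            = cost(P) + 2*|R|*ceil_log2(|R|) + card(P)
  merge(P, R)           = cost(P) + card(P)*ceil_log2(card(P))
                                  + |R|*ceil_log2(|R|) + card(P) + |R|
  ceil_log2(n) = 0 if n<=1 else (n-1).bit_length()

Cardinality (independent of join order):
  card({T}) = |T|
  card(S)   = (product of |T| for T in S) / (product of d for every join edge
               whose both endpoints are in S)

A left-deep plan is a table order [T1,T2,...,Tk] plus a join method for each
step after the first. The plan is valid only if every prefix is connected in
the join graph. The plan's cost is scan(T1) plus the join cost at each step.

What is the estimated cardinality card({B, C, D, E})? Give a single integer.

60000

Tables in S: B(20), C(300), D(100), E(500)
Edges inside S: D-B(d=5), D-E(d=10), D-C(d=100)
numerator = 20 * 300 * 100 * 500 = 300000000
denominator = 5 * 10 * 100 = 5000
card(S) = 300000000 / 5000 = 60000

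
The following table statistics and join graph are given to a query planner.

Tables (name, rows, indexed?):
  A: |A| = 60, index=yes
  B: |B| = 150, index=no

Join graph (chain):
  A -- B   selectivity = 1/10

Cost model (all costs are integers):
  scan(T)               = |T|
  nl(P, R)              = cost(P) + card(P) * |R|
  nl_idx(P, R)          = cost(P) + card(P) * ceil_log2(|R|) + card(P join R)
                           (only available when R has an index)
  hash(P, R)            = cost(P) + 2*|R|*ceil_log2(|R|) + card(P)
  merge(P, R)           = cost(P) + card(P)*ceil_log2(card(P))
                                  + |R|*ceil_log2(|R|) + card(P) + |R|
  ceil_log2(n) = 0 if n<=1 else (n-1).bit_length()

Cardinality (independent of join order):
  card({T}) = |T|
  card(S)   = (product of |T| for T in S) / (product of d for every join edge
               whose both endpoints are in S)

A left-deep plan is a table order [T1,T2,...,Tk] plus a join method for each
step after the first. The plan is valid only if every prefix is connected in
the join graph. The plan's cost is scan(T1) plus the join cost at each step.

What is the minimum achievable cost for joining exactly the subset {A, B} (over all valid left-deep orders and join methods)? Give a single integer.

1020

Selinger DP over subsets of {A,B}:
  {A}: scan cost=60, card=60
  {B}: scan cost=150, card=150
  {AB}: card=900; try (A,hash)→1020, (B,merge)→1830, (A,merge)→1920, (A,nl_idx)→1950, (B,hash)→2520, (B,nl)→9060 …(+1); best=1020 via (A,hash)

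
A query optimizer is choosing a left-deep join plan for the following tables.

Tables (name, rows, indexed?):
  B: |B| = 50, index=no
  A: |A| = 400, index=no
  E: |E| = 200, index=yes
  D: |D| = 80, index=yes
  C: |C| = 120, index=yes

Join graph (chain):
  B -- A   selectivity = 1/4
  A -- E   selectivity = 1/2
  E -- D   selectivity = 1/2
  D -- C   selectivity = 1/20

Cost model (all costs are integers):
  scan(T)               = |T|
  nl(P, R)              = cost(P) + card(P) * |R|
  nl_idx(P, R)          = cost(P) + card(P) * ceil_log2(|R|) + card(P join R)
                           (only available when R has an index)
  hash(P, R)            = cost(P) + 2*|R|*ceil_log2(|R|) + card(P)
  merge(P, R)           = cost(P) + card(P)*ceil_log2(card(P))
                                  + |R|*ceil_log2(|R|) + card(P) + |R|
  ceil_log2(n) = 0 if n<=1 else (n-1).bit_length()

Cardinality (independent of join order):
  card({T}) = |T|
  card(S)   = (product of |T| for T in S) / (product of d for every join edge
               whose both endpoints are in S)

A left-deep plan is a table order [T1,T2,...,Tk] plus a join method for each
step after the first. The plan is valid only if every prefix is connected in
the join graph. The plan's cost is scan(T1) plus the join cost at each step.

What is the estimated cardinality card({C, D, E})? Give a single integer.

Tables in S: C(120), D(80), E(200)
Edges inside S: E-D(d=2), D-C(d=20)
numerator = 120 * 80 * 200 = 1920000
denominator = 2 * 20 = 40
card(S) = 1920000 / 40 = 48000

48000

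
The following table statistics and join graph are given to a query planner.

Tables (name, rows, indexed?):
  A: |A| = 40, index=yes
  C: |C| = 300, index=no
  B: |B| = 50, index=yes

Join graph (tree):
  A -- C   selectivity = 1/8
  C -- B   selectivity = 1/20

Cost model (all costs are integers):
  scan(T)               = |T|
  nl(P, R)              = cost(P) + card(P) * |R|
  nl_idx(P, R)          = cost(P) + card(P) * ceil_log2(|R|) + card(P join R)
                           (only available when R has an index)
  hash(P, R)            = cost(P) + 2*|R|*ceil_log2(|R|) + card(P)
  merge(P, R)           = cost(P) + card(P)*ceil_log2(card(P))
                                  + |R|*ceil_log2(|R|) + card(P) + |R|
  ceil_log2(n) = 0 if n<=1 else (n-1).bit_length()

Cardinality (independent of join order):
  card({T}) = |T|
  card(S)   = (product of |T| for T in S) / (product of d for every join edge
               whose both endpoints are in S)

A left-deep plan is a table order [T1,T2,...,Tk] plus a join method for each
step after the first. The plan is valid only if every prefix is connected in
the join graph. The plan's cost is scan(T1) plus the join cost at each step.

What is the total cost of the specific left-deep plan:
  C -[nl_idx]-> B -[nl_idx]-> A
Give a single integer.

11100

step 1: scan C: cost=300, card=300
step 2: join B via nl_idx
    card(P join B) = 300*50/(20) = 750
    cost = 300 + 300*6 + 750 = 2850
step 3: join A via nl_idx
    card(P join A) = 750*40/(8) = 3750
    cost = 2850 + 750*6 + 3750 = 11100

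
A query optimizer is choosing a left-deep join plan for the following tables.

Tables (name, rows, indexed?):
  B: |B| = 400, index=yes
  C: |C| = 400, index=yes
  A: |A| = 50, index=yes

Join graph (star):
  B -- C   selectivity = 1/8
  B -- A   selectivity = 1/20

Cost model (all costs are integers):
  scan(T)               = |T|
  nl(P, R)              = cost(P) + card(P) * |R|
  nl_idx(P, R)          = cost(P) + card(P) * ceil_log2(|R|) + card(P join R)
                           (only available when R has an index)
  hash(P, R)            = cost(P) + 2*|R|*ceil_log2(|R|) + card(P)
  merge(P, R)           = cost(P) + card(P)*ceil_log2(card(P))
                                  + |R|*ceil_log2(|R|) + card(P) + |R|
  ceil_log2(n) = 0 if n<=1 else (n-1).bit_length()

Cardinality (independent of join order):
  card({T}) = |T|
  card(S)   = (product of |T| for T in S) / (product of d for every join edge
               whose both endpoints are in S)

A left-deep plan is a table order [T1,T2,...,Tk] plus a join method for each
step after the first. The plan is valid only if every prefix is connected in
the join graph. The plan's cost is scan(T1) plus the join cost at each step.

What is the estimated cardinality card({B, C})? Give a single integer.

20000

Tables in S: B(400), C(400)
Edges inside S: B-C(d=8)
numerator = 400 * 400 = 160000
denominator = 8 = 8
card(S) = 160000 / 8 = 20000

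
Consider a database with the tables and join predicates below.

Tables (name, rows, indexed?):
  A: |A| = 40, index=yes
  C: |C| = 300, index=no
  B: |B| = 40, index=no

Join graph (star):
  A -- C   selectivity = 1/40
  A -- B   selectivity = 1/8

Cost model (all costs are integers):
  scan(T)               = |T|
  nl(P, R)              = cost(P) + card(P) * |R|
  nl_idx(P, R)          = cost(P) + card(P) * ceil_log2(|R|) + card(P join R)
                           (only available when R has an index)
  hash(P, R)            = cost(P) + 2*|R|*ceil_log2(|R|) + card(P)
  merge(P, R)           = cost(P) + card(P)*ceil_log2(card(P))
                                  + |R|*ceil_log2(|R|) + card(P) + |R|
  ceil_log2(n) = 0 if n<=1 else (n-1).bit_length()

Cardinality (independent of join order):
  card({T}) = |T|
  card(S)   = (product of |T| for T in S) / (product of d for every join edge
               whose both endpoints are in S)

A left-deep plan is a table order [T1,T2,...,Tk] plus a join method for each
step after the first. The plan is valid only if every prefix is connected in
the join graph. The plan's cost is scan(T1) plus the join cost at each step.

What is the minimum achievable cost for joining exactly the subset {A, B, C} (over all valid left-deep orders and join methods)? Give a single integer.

1860

Selinger DP over subsets of {A,B,C}:
  {A}: scan cost=40, card=40
  {C}: scan cost=300, card=300
  {B}: scan cost=40, card=40
  {AC}: card=300; try (A,hash)→1080, (A,nl_idx)→2400, (C,merge)→3320, (A,merge)→3580, (C,hash)→5480, (C,nl)→12040 …(+1); best=1080 via (A,hash)
  {AB}: card=200; try (A,nl_idx)→480, (B,hash)→560, (A,hash)→560, (B,merge)→600, (A,merge)→600, (B,nl)→1640 …(+1); best=480 via (A,nl_idx)
  {ABC}: card=1500; try (B,hash)→1860, (B,merge)→4360, (C,merge)→5280, (C,hash)→6080, (B,nl)→13080, (C,nl)→60480; best=1860 via (B,hash)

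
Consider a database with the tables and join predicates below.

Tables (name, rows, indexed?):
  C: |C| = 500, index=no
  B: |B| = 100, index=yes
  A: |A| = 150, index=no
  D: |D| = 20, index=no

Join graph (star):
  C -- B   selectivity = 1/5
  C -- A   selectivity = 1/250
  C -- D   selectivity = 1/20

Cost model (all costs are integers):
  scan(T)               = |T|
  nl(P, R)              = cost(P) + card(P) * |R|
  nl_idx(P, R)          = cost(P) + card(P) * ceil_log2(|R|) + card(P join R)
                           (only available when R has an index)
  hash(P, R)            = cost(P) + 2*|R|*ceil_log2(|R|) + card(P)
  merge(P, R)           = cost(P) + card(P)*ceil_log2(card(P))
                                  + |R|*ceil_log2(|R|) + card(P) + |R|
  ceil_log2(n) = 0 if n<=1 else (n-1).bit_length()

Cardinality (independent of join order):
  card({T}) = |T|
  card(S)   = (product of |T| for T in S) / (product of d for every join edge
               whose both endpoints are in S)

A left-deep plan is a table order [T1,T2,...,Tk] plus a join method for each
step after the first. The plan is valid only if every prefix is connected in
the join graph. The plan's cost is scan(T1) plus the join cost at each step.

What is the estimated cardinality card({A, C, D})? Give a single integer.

300

Tables in S: A(150), C(500), D(20)
Edges inside S: C-A(d=250), C-D(d=20)
numerator = 150 * 500 * 20 = 1500000
denominator = 250 * 20 = 5000
card(S) = 1500000 / 5000 = 300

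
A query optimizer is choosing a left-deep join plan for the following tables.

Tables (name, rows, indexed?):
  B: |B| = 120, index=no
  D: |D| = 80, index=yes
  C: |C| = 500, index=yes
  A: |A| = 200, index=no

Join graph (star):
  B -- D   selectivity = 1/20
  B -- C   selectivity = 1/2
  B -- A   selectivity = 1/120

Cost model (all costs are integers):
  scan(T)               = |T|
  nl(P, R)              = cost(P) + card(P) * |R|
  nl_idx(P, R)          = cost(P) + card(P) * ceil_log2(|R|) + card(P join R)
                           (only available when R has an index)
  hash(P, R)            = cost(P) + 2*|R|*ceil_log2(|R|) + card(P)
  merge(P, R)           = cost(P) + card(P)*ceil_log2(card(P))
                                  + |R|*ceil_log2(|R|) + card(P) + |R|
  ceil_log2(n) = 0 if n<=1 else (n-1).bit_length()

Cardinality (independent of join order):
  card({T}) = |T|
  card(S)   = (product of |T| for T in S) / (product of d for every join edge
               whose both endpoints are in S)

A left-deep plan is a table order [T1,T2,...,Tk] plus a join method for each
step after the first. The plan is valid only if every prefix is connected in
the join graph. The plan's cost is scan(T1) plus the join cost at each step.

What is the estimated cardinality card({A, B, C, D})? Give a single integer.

200000

Tables in S: A(200), B(120), C(500), D(80)
Edges inside S: B-D(d=20), B-C(d=2), B-A(d=120)
numerator = 200 * 120 * 500 * 80 = 960000000
denominator = 20 * 2 * 120 = 4800
card(S) = 960000000 / 4800 = 200000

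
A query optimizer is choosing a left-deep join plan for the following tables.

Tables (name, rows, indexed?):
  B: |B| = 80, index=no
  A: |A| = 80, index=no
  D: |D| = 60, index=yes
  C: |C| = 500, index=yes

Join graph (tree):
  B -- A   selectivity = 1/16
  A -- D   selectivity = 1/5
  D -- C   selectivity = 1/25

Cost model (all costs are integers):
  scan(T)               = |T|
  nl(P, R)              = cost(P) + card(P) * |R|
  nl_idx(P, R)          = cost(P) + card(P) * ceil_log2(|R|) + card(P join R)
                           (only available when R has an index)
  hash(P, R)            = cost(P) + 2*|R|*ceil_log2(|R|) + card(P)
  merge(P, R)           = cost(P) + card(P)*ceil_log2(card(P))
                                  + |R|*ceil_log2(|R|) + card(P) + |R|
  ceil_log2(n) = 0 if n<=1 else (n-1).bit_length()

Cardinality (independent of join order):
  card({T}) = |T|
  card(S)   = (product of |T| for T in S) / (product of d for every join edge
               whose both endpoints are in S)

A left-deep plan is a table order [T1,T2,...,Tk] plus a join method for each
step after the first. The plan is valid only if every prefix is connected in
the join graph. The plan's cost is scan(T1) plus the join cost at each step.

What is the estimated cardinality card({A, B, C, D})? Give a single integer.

96000

Tables in S: A(80), B(80), C(500), D(60)
Edges inside S: B-A(d=16), A-D(d=5), D-C(d=25)
numerator = 80 * 80 * 500 * 60 = 192000000
denominator = 16 * 5 * 25 = 2000
card(S) = 192000000 / 2000 = 96000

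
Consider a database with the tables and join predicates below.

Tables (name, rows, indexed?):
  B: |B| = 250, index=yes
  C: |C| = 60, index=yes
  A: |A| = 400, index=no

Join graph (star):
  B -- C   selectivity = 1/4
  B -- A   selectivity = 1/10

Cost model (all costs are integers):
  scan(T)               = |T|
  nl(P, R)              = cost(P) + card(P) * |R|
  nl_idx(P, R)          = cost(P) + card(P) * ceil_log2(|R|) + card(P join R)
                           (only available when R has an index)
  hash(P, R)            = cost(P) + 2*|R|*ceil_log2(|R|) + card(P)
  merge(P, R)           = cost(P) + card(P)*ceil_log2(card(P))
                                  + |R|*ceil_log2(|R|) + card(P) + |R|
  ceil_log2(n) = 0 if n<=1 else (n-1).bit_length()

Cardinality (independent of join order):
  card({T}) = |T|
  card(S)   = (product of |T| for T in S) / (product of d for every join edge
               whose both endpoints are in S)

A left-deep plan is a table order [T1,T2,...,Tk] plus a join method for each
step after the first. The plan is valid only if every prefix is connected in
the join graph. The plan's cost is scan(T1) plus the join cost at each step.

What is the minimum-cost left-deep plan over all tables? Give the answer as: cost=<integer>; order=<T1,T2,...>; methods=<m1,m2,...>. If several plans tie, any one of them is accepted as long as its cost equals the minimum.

Selinger DP (subsets sized 1..n):
  {B}: scan cost=250, card=250
  {C}: scan cost=60, card=60
  {A}: scan cost=400, card=400
  {BC}: card=3750; try (C,hash)→1220, (B,merge)→2730, (C,merge)→2920, (B,hash)→4120, (B,nl_idx)→4290, (C,nl_idx)→5500 …(+2); best=1220 via (C,hash)
  {AB}: card=10000; try (B,hash)→4800, (A,merge)→6500, (B,merge)→6650, (A,hash)→7700, (B,nl_idx)→13600, (A,nl)→100250 …(+1); best=4800 via (B,hash)
  {ABC}: card=150000; try (A,hash)→12170, (C,hash)→15520, (A,merge)→53970, (C,merge)→155220, (C,nl_idx)→214800, (C,nl)→604800 …(+1); best=12170 via (A,hash)

cost=12170; order=B,C,A; methods=hash,hash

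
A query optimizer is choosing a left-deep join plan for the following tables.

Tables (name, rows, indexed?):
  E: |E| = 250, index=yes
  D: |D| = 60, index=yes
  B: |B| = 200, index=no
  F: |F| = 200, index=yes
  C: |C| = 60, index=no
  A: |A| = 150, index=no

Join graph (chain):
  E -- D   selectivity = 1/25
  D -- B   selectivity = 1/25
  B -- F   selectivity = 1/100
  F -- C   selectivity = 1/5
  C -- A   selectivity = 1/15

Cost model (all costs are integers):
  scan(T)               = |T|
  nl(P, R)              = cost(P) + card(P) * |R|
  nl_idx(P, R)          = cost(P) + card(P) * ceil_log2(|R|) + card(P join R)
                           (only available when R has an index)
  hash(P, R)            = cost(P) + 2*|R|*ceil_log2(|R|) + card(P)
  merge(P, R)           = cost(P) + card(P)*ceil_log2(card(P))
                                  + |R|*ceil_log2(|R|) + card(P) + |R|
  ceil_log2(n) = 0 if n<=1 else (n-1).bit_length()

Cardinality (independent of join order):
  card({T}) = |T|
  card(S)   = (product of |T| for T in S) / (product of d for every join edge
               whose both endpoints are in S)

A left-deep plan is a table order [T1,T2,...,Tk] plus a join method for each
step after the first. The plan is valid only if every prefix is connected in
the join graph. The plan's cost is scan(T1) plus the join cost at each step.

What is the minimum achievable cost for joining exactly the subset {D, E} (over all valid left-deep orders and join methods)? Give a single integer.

1140

Selinger DP over subsets of {D,E}:
  {E}: scan cost=250, card=250
  {D}: scan cost=60, card=60
  {DE}: card=600; try (E,nl_idx)→1140, (D,hash)→1220, (D,nl_idx)→2350, (E,merge)→2730, (D,merge)→2920, (E,hash)→4120 …(+2); best=1140 via (E,nl_idx)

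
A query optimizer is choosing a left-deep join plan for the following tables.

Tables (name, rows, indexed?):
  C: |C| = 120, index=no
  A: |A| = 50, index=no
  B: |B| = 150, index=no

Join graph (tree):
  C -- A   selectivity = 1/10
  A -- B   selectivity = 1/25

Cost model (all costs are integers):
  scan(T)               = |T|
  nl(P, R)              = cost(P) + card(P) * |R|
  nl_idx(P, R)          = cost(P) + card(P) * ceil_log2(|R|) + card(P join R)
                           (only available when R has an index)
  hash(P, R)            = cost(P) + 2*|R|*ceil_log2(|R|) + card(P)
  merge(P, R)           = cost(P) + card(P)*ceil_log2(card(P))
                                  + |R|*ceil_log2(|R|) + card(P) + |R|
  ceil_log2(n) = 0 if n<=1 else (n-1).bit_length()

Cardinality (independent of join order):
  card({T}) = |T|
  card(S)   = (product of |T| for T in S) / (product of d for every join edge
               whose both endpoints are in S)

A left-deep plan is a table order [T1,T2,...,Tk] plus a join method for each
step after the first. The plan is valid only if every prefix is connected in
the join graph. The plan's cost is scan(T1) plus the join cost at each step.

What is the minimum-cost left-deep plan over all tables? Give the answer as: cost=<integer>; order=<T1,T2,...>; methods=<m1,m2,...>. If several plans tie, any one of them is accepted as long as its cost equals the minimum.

Selinger DP (subsets sized 1..n):
  {C}: scan cost=120, card=120
  {A}: scan cost=50, card=50
  {B}: scan cost=150, card=150
  {AC}: card=600; try (A,hash)→840, (C,merge)→1360, (A,merge)→1430, (C,hash)→1780, (C,nl)→6050, (A,nl)→6120; best=840 via (A,hash)
  {AB}: card=300; try (A,hash)→900, (B,merge)→1750, (A,merge)→1850, (B,hash)→2500, (B,nl)→7550, (A,nl)→7650; best=900 via (A,hash)
  {ABC}: card=3600; try (C,hash)→2880, (B,hash)→3840, (C,merge)→4860, (B,merge)→8790, (C,nl)→36900, (B,nl)→90840; best=2880 via (C,hash)

cost=2880; order=B,A,C; methods=hash,hash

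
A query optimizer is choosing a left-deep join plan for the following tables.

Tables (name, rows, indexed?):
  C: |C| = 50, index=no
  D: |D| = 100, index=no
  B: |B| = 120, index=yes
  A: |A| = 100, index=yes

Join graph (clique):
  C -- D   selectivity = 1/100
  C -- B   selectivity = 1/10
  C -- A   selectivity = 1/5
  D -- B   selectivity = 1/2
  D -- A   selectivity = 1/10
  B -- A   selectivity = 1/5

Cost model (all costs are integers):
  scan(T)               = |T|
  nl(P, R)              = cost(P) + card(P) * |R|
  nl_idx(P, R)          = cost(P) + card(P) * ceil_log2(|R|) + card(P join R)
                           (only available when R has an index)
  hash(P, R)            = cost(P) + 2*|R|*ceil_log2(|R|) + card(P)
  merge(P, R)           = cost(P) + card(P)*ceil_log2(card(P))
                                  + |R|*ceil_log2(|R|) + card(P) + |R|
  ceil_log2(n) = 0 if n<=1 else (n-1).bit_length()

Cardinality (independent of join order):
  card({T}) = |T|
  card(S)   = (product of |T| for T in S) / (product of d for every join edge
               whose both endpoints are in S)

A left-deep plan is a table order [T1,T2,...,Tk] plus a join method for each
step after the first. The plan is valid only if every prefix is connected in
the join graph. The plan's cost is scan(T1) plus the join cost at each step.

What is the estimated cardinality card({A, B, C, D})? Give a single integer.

120

Tables in S: A(100), B(120), C(50), D(100)
Edges inside S: C-D(d=100), C-B(d=10), C-A(d=5), D-B(d=2), D-A(d=10), B-A(d=5)
numerator = 100 * 120 * 50 * 100 = 60000000
denominator = 100 * 10 * 5 * 2 * 10 * 5 = 500000
card(S) = 60000000 / 500000 = 120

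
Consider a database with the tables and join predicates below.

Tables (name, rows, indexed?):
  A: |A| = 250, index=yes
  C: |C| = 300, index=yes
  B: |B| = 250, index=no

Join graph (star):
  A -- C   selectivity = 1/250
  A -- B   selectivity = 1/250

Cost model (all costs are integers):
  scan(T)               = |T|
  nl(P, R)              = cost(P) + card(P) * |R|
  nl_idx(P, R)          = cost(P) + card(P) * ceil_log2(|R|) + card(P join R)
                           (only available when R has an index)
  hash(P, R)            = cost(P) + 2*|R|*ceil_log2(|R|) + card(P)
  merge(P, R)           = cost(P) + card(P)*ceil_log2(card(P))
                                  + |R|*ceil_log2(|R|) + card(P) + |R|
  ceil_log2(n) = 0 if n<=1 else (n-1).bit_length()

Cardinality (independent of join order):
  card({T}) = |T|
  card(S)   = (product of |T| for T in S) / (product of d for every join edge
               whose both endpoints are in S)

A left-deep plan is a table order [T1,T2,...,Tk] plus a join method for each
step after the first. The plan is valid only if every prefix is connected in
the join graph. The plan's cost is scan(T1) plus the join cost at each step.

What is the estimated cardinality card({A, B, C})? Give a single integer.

300

Tables in S: A(250), B(250), C(300)
Edges inside S: A-C(d=250), A-B(d=250)
numerator = 250 * 250 * 300 = 18750000
denominator = 250 * 250 = 62500
card(S) = 18750000 / 62500 = 300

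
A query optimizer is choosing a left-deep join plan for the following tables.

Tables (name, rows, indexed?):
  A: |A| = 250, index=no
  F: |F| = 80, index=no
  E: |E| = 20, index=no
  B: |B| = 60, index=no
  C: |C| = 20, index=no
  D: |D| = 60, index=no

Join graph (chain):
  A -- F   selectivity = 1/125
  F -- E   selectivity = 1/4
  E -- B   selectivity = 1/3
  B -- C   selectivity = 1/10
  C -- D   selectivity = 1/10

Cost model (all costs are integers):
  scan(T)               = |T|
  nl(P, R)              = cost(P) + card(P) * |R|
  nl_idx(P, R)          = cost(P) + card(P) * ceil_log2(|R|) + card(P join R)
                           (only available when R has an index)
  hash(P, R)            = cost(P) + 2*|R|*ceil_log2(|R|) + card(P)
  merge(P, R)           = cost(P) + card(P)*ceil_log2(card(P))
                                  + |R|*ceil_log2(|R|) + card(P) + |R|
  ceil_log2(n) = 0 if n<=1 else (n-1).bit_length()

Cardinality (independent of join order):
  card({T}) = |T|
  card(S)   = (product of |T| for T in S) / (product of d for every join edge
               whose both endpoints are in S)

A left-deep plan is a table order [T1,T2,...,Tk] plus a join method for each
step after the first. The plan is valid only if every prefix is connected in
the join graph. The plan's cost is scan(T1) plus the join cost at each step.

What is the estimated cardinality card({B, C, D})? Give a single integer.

720

Tables in S: B(60), C(20), D(60)
Edges inside S: B-C(d=10), C-D(d=10)
numerator = 60 * 20 * 60 = 72000
denominator = 10 * 10 = 100
card(S) = 72000 / 100 = 720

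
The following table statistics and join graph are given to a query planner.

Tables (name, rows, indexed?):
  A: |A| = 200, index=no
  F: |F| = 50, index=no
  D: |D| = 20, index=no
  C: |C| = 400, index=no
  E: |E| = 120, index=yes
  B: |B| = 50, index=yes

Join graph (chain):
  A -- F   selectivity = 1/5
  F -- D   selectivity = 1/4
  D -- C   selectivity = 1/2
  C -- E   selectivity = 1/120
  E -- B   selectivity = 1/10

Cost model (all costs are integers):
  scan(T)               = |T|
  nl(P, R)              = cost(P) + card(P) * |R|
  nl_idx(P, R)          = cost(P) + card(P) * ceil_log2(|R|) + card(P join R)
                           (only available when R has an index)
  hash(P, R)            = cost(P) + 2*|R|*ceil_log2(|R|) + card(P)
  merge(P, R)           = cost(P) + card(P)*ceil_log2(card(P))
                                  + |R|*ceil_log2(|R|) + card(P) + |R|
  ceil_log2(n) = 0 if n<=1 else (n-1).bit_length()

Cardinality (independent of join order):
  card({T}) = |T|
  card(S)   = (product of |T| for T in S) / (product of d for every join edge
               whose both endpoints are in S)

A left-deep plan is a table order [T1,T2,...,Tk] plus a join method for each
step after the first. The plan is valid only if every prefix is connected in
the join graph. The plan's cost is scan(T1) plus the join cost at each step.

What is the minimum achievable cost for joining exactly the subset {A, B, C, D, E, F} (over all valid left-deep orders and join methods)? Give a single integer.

279480

Selinger DP over subsets of {A,B,C,D,E,F}:
  {A}: scan cost=200, card=200
  {F}: scan cost=50, card=50
  {D}: scan cost=20, card=20
  {C}: scan cost=400, card=400
  {E}: scan cost=120, card=120
  {B}: scan cost=50, card=50
  {AF}: card=2000; try (F,hash)→1000, (A,merge)→2200, (F,merge)→2350, (A,hash)→3300, (A,nl)→10050, (F,nl)→10200; best=1000 via (F,hash)
  {DF}: card=250; try (D,hash)→300, (F,merge)→490, (D,merge)→520, (F,hash)→640, (F,nl)→1020, (D,nl)→1050; best=300 via (D,hash)
  {CD}: card=4000; try (D,hash)→1000, (C,merge)→4140, (D,merge)→4520, (C,hash)→7240, (C,nl)→8020, (D,nl)→8400; best=1000 via (D,hash)
  {CE}: card=400; try (E,hash)→2480, (E,nl_idx)→3600, (C,merge)→5080, (E,merge)→5360, (C,hash)→7440, (C,nl)→48120 …(+1); best=2480 via (E,hash)
  {BE}: card=600; try (B,hash)→840, (E,nl_idx)→1000, (E,merge)→1360, (B,merge)→1430, (B,nl_idx)→1440, (E,hash)→1780 …(+2); best=840 via (B,hash)
  {ADF}: card=10000; try (D,hash)→3200, (A,hash)→3750, (A,merge)→4350, (D,merge)→25120, (D,nl)→41000, (A,nl)→50300; best=3200 via (D,hash)
  {CDF}: card=50000; try (F,hash)→5600, (C,merge)→6550, (C,hash)→7750, (F,merge)→53350, (C,nl)→100300, (F,nl)→201000; best=5600 via (F,hash)
  {CDE}: card=4000; try (D,hash)→3080, (D,merge)→6600, (E,hash)→6680, (D,nl)→10480, (E,nl_idx)→33000, (E,merge)→53960 …(+1); best=3080 via (D,hash)
  {BCE}: card=2000; try (B,hash)→3480, (B,merge)→6830, (B,nl_idx)→6880, (C,hash)→8640, (C,merge)→11440, (B,nl)→22480 …(+1); best=3480 via (B,hash)
  {ACDF}: card=2000000; try (C,hash)→20400, (A,hash)→58800, (C,merge)→157200, (A,merge)→857400, (C,nl)→4003200, (A,nl)→10005600; best=20400 via (C,hash)
  {CDEF}: card=50000; try (F,hash)→7680, (F,merge)→55430, (E,hash)→57280, (F,nl)→203080, (E,nl_idx)→405600, (E,merge)→856560 …(+1); best=7680 via (F,hash)
  {BCDE}: card=20000; try (D,hash)→5680, (B,hash)→7680, (D,merge)→27600, (D,nl)→43480, (B,nl_idx)→47080, (B,merge)→55430 …(+1); best=5680 via (D,hash)
  {ACDEF}: card=2000000; try (A,hash)→60880, (A,merge)→859480, (E,hash)→2022080, (A,nl)→10007680, (E,nl_idx)→16020400, (E,merge)→44021360 …(+1); best=60880 via (A,hash)
  {BCDEF}: card=250000; try (F,hash)→26280, (B,hash)→58280, (F,merge)→326030, (B,nl_idx)→557680, (B,merge)→858030, (F,nl)→1005680 …(+1); best=26280 via (F,hash)
  {ABCDEF}: card=10000000; try (A,hash)→279480, (B,hash)→2061480, (A,merge)→4778080, (B,nl_idx)→22060880, (B,merge)→44061230, (A,nl)→50026280 …(+1); best=279480 via (A,hash)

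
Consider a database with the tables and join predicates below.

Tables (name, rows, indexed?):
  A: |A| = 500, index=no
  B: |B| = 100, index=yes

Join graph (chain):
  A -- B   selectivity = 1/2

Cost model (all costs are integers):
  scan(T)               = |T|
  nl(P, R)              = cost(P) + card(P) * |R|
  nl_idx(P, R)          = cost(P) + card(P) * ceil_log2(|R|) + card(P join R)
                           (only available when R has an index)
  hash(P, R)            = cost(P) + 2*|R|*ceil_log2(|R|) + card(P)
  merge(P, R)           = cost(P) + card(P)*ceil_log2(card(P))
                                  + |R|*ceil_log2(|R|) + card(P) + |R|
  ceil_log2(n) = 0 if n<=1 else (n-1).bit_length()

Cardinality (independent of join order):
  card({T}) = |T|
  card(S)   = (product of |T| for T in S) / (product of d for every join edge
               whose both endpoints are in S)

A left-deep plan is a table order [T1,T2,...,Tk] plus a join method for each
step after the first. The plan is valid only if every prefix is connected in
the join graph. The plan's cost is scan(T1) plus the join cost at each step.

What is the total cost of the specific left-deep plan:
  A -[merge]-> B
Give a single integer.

6300

step 1: scan A: cost=500, card=500
step 2: join B via merge
    card(P join B) = 500*100/(2) = 25000
    cost = 500 + 500*9 + 100*7 + 500 + 100 = 6300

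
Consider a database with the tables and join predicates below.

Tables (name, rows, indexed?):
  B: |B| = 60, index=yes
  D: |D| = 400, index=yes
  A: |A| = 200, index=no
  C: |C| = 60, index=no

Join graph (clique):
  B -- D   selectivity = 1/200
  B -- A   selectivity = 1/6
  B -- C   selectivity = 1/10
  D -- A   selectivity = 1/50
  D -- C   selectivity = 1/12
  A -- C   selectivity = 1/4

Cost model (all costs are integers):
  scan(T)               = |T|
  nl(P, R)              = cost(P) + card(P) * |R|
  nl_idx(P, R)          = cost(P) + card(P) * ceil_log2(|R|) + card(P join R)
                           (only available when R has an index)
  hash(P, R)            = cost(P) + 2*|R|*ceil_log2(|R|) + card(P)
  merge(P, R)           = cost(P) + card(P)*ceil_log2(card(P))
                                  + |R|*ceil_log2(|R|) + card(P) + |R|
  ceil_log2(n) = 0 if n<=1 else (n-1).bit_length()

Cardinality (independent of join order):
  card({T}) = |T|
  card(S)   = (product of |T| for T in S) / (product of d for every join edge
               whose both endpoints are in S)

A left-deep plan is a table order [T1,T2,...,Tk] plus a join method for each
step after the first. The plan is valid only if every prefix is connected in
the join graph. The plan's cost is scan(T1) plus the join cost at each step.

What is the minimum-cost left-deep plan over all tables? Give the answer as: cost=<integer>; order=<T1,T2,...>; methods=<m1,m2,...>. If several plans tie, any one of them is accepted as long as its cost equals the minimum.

Selinger DP (subsets sized 1..n):
  {B}: scan cost=60, card=60
  {D}: scan cost=400, card=400
  {A}: scan cost=200, card=200
  {C}: scan cost=60, card=60
  {BD}: card=120; try (D,nl_idx)→720, (B,hash)→1520, (B,nl_idx)→2920, (D,merge)→4480, (B,merge)→4820, (D,hash)→7320 …(+2); best=720 via (D,nl_idx)
  {AB}: card=2000; try (B,hash)→1120, (A,merge)→2280, (B,merge)→2420, (A,hash)→3320, (B,nl_idx)→3400, (A,nl)→12060 …(+1); best=1120 via (B,hash)
  {BC}: card=360; try (B,nl_idx)→780, (C,hash)→840, (B,hash)→840, (C,merge)→900, (B,merge)→900, (C,nl)→3660 …(+1); best=780 via (B,nl_idx)
  {AD}: card=1600; try (D,nl_idx)→3600, (A,hash)→4000, (D,merge)→6000, (A,merge)→6200, (D,hash)→7600, (D,nl)→80200 …(+1); best=3600 via (D,nl_idx)
  {CD}: card=2000; try (C,hash)→1520, (D,nl_idx)→2600, (D,merge)→4480, (C,merge)→4820, (D,hash)→7320, (D,nl)→24060 …(+1); best=1520 via (C,hash)
  {AC}: card=3000; try (C,hash)→1120, (A,merge)→2280, (C,merge)→2420, (A,hash)→3320, (A,nl)→12060, (C,nl)→12200; best=1120 via (C,hash)
  {ABD}: card=80; try (A,merge)→3480, (A,hash)→4040, (B,hash)→5920, (D,hash)→10320, (B,nl_idx)→13280, (D,nl_idx)→19200 …(+5); best=3480 via (A,merge)
  {BCD}: card=60; try (C,hash)→1560, (C,merge)→2100, (D,nl_idx)→4080, (B,hash)→4240, (C,nl)→7920, (D,hash)→8340 …(+5); best=1560 via (C,hash)
  {ABC}: card=3000; try (C,hash)→3840, (A,hash)→4340, (B,hash)→4840, (A,merge)→6180, (B,nl_idx)→22120, (C,merge)→25540 …(+4); best=3840 via (C,hash)
  {ACD}: card=2000; try (C,hash)→5920, (A,hash)→6720, (D,hash)→11320, (C,merge)→23220, (A,merge)→27320, (D,nl_idx)→30120 …(+4); best=5920 via (C,hash)
  {ABCD}: card=10; try (A,merge)→3780, (C,hash)→4280, (C,merge)→4540, (A,hash)→4820, (C,nl)→8280, (B,hash)→8640 …(+8); best=3780 via (A,merge)

cost=3780; order=B,D,C,A; methods=nl_idx,hash,merge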